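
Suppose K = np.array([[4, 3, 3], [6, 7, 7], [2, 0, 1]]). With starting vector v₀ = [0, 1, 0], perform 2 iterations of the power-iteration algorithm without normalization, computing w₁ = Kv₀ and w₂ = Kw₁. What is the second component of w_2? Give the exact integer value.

67

w1 = Kv₀ = (4·0 + 3·1 + 3·0; 6·0 + 7·1 + 7·0; 2·0 + 0·1 + 1·0) = (3, 7, 0)
w2 = Kw1 = (4·3 + 3·7 + 3·0; 6·3 + 7·7 + 7·0; 2·3 + 0·7 + 1·0) = (33, 67, 6)
The requested component of w2 is 67.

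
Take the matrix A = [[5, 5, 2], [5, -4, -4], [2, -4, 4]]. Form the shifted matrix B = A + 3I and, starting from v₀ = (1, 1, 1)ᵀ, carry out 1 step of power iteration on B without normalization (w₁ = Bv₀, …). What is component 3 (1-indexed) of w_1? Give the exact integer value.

5

B = A + 3I has rows (8, 5, 2); (5, -1, -4); (2, -4, 7)
w1 = Bv₀ = (15, 0, 5)
Requested component of w1: 5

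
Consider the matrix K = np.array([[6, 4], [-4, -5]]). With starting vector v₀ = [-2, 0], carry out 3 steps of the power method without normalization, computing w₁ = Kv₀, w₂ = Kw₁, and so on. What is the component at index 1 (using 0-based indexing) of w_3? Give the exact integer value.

120

w1 = Kv₀ = (6·(-2) + 4·0; (-4)·(-2) + (-5)·0) = (-12, 8)
w2 = Kw1 = (6·(-12) + 4·8; (-4)·(-12) + (-5)·8) = (-40, 8)
w3 = Kw2 = (-208, 120)
The requested component of w3 is 120.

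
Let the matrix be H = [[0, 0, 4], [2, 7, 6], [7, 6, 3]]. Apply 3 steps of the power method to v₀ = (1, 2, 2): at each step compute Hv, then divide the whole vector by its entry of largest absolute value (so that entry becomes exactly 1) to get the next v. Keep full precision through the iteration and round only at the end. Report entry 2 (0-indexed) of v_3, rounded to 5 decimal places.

0.83238

Hv0 = (8.000000, 28.000000, 25.000000); divide by 28.000000 → v1 = (0.285714, 1.000000, 0.892857)
Hv1 = (3.571429, 12.928571, 10.678571); divide by 12.928571 → v2 = (0.276243, 1.000000, 0.825967)
Hv2 = (3.303867, 12.508287, 10.411602); divide by 12.508287 → v3 = (0.264134, 1.000000, 0.832376)
Requested entry of v3: 3769/4528 = 0.83238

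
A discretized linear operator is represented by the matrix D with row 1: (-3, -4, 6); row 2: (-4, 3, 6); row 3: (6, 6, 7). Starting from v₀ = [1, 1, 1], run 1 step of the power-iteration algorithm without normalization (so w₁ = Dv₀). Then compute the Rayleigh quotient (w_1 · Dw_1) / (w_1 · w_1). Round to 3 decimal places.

w1 = Dv₀ = (-1, 5, 19)
Dw1 = (97, 133, 157)
w1·Dw1 = (-1)·97 + 5·133 + 19·157 = 3551; w1·w1 = (-1)·(-1) + 5·5 + 19·19 = 387
λ ≈ 3551/387 = 9.176

9.176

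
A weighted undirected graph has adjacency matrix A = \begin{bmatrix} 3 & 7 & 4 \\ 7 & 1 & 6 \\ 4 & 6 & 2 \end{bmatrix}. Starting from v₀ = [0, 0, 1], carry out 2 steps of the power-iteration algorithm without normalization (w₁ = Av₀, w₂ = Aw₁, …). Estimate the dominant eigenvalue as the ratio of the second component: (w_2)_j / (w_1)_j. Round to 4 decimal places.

w1 = Av₀ = (4, 6, 2)
w2 = Aw1 = (62, 46, 56)
Ratio at component: 46 / 6 = 7.6667

λ ≈ 7.6667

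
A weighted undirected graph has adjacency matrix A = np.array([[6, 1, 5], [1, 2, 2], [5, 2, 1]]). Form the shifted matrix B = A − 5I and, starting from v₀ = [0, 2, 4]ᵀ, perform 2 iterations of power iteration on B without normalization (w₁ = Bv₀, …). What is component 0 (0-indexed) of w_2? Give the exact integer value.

B = A − 5I has rows (1, 1, 5); (1, -3, 2); (5, 2, -4)
w1 = Bv₀ = (22, 2, -12)
w2 = Bw1 = (-36, -8, 162)
Requested component of w2: -36

-36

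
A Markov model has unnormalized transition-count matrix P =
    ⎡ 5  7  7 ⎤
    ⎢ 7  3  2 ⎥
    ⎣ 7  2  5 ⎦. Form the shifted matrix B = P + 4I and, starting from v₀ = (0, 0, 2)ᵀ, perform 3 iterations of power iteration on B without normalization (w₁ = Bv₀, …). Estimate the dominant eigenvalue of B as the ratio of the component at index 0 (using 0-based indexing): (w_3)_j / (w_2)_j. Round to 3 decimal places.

19.750

B = P + 4I has rows (9, 7, 7); (7, 7, 2); (7, 2, 9)
w1 = Bv₀ = (9·0 + 7·0 + 7·2; 7·0 + 7·0 + 2·2; 7·0 + 2·0 + 9·2) = (14, 4, 18)
w2 = Bw1 = (9·14 + 7·4 + 7·18; 7·14 + 7·4 + 2·18; 7·14 + 2·4 + 9·18) = (280, 162, 268)
w3 = Bw2 = (5530, 3630, 4696)
Ratio: 5530/280 = 19.750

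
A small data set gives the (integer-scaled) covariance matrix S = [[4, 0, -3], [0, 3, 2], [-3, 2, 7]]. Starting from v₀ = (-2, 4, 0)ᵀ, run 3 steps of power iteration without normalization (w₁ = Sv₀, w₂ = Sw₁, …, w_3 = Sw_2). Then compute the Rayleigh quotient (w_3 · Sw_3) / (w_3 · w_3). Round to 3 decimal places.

w1 = Sv₀ = (-8, 12, 14)
w2 = Sw1 = (-74, 64, 146)
w3 = Sw2 = (-734, 484, 1372)
Sw3 = (-7052, 4196, 12774)
w3·Sw3 = (-734)·(-7052) + 484·4196 + 1372·12774 = 24732960; w3·w3 = (-734)·(-734) + 484·484 + 1372·1372 = 2655396
λ ≈ 24732960/2655396 = 9.314

9.314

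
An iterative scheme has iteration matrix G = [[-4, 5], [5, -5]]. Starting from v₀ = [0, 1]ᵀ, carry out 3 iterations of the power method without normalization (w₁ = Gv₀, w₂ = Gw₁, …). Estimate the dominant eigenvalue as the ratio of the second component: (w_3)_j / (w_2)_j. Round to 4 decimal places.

w1 = Gv₀ = ((-4)·0 + 5·1; 5·0 + (-5)·1) = (5, -5)
w2 = Gw1 = ((-4)·5 + 5·(-5); 5·5 + (-5)·(-5)) = (-45, 50)
w3 = Gw2 = (430, -475)
Ratio at component: -475 / 50 = -9.5000

-9.5000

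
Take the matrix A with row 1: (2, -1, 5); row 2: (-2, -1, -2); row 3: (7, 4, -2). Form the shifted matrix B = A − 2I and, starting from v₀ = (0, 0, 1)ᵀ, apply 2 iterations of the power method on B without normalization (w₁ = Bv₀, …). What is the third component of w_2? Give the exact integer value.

43

B = A − 2I has rows (0, -1, 5); (-2, -3, -2); (7, 4, -4)
w1 = Bv₀ = (5, -2, -4)
w2 = Bw1 = (-18, 4, 43)
Requested component of w2: 43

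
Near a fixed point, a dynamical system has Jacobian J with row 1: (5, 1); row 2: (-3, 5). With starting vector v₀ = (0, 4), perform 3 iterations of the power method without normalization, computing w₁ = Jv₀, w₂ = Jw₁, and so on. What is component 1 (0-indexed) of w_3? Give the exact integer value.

320

w1 = Jv₀ = (5·0 + 1·4; (-3)·0 + 5·4) = (4, 20)
w2 = Jw1 = (5·4 + 1·20; (-3)·4 + 5·20) = (40, 88)
w3 = Jw2 = (288, 320)
The requested component of w3 is 320.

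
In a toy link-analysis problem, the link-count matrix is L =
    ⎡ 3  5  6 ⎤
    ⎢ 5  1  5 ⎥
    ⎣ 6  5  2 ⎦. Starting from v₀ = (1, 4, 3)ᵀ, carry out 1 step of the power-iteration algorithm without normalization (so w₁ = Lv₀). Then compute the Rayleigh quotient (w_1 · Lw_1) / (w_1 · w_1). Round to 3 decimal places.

12.475

w1 = Lv₀ = (3·1 + 5·4 + 6·3; 5·1 + 1·4 + 5·3; 6·1 + 5·4 + 2·3) = (41, 24, 32)
Lw1 = (435, 389, 430)
w1·Lw1 = 41·435 + 24·389 + 32·430 = 40931; w1·w1 = 41·41 + 24·24 + 32·32 = 3281
λ ≈ 40931/3281 = 12.475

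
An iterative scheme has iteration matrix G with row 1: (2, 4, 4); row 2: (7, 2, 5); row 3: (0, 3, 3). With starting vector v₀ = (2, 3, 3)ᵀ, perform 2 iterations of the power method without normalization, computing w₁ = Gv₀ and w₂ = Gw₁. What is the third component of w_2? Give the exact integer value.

w1 = Gv₀ = (2·2 + 4·3 + 4·3; 7·2 + 2·3 + 5·3; 0·2 + 3·3 + 3·3) = (28, 35, 18)
w2 = Gw1 = (2·28 + 4·35 + 4·18; 7·28 + 2·35 + 5·18; 0·28 + 3·35 + 3·18) = (268, 356, 159)
The requested component of w2 is 159.

159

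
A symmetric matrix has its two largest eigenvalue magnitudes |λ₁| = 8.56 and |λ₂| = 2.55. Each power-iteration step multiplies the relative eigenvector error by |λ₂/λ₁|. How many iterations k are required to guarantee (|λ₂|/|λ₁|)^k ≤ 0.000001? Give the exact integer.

|λ₂/λ₁| = 2.55/8.56 = 0.29790
Need k ≥ ln(0.000001) / ln(0.29790) = -13.8155 / -1.2110 ≈ 11.408
Smallest integer k satisfying the bound: 12

12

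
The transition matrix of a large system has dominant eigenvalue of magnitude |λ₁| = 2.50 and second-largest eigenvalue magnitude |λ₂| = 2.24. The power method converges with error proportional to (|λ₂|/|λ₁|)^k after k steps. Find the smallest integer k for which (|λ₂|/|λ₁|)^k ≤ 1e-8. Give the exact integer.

|λ₂/λ₁| = 2.24/2.50 = 0.89600
Need k ≥ ln(1e-8) / ln(0.89600) = -18.4207 / -0.1098 ≈ 167.743
Smallest integer k satisfying the bound: 168

168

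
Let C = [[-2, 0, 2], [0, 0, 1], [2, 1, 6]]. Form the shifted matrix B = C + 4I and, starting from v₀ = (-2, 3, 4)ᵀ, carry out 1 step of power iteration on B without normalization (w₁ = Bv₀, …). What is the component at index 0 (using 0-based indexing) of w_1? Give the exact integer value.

B = C + 4I has rows (2, 0, 2); (0, 4, 1); (2, 1, 10)
w1 = Bv₀ = (2·(-2) + 0·3 + 2·4; 0·(-2) + 4·3 + 1·4; 2·(-2) + 1·3 + 10·4) = (4, 16, 39)
Requested component of w1: 4

4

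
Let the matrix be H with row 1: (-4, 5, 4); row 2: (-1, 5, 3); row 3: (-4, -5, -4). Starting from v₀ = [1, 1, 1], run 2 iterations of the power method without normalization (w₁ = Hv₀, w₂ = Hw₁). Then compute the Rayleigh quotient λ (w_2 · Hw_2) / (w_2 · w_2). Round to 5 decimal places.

-2.62440

w1 = Hv₀ = ((-4)·1 + 5·1 + 4·1; (-1)·1 + 5·1 + 3·1; (-4)·1 + (-5)·1 + (-4)·1) = (5, 7, -13)
w2 = Hw1 = ((-4)·5 + 5·7 + 4·(-13); (-1)·5 + 5·7 + 3·(-13); (-4)·5 + (-5)·7 + (-4)·(-13)) = (-37, -9, -3)
Hw2 = (91, -17, 205)
w2·Hw2 = (-37)·91 + (-9)·(-17) + (-3)·205 = -3829; w2·w2 = (-37)·(-37) + (-9)·(-9) + (-3)·(-3) = 1459
λ ≈ -3829/1459 = -2.62440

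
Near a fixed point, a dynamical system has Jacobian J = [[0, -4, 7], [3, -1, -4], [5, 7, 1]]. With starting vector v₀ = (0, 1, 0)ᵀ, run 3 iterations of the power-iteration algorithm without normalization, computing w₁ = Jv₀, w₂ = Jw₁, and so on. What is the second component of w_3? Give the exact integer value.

278

w1 = Jv₀ = (-4, -1, 7)
w2 = Jw1 = (53, -39, -20)
w3 = Jw2 = (16, 278, -28)
The requested component of w3 is 278.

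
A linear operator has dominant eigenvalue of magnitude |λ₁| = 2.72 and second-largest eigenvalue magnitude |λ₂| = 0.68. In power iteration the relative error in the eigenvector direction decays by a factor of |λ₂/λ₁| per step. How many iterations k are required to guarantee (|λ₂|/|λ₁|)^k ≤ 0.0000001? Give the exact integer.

12

|λ₂/λ₁| = 0.68/2.72 = 0.25000
Need k ≥ ln(0.0000001) / ln(0.25000) = -16.1181 / -1.3863 ≈ 11.627
Smallest integer k satisfying the bound: 12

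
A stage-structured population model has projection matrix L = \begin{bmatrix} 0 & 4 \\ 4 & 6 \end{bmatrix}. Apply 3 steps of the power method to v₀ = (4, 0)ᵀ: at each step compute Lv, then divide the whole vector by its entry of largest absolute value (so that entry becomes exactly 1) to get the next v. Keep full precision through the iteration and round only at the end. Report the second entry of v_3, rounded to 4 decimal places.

Lv0 = (0.00000, 16.00000); divide by 16.00000 → v1 = (0.00000, 1.00000)
Lv1 = (4.00000, 6.00000); divide by 6.00000 → v2 = (0.66667, 1.00000)
Lv2 = (4.00000, 8.66667); divide by 8.66667 → v3 = (0.46154, 1.00000)
Requested entry of v3: 832/832 = 1.0000

1.0000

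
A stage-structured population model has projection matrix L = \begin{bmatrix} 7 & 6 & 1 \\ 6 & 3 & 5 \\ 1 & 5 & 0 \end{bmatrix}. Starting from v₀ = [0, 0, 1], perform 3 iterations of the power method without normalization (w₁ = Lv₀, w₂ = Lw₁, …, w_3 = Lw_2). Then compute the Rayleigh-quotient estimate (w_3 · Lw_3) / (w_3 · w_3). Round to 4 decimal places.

12.3216

w1 = Lv₀ = (7·0 + 6·0 + 1·1; 6·0 + 3·0 + 5·1; 1·0 + 5·0 + 0·1) = (1, 5, 0)
w2 = Lw1 = (7·1 + 6·5 + 1·0; 6·1 + 3·5 + 5·0; 1·1 + 5·5 + 0·0) = (37, 21, 26)
w3 = Lw2 = (411, 415, 142)
Lw3 = (5509, 4421, 2486)
w3·Lw3 = 411·5509 + 415·4421 + 142·2486 = 4451926; w3·w3 = 411·411 + 415·415 + 142·142 = 361310
λ ≈ 4451926/361310 = 12.3216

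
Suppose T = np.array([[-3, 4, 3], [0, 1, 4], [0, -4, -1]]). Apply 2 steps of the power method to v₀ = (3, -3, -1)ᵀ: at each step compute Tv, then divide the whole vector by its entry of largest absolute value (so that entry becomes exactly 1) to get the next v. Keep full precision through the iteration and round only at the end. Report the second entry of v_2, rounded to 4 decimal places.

Tv0 = (-24.00000, -7.00000, 13.00000); divide by -24.00000 → v1 = (1.00000, 0.29167, -0.54167)
Tv1 = (-3.45833, -1.87500, -0.62500); divide by -3.45833 → v2 = (1.00000, 0.54217, 0.18072)
Requested entry of v2: 45/83 = 0.5422

0.5422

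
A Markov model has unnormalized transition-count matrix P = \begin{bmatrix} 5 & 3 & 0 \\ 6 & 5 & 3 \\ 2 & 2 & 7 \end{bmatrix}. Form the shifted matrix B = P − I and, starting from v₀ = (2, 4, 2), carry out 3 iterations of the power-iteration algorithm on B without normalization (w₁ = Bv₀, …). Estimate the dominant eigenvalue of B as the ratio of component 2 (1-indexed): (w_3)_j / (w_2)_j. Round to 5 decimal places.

9.63415

B = P − I has rows (4, 3, 0); (6, 4, 3); (2, 2, 6)
w1 = Bv₀ = (4·2 + 3·4 + 0·2; 6·2 + 4·4 + 3·2; 2·2 + 2·4 + 6·2) = (20, 34, 24)
w2 = Bw1 = (4·20 + 3·34 + 0·24; 6·20 + 4·34 + 3·24; 2·20 + 2·34 + 6·24) = (182, 328, 252)
w3 = Bw2 = (1712, 3160, 2532)
Ratio: 3160/328 = 9.63415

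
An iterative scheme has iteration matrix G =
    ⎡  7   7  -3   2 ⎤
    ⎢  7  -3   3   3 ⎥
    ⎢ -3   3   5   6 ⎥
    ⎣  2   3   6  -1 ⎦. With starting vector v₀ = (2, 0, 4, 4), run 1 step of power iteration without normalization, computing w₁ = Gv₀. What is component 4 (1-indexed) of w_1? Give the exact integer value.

w1 = Gv₀ = (10, 38, 38, 24)
The requested component of w1 is 24.

24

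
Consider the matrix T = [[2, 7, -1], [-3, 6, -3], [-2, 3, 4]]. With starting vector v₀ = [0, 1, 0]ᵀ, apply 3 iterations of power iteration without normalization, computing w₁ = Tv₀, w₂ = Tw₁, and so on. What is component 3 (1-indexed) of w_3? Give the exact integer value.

-24

w1 = Tv₀ = (7, 6, 3)
w2 = Tw1 = (53, 6, 16)
w3 = Tw2 = (132, -171, -24)
The requested component of w3 is -24.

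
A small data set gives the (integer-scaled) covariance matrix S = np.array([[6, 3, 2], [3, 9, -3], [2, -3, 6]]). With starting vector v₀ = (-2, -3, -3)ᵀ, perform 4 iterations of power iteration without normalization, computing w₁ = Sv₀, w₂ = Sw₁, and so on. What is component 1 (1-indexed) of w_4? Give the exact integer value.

-23702

w1 = Sv₀ = (6·(-2) + 3·(-3) + 2·(-3); 3·(-2) + 9·(-3) + (-3)·(-3); 2·(-2) + (-3)·(-3) + 6·(-3)) = (-27, -24, -13)
w2 = Sw1 = (6·(-27) + 3·(-24) + 2·(-13); 3·(-27) + 9·(-24) + (-3)·(-13); 2·(-27) + (-3)·(-24) + 6·(-13)) = (-260, -258, -60)
w3 = Sw2 = (-2454, -2922, -106)
w4 = Sw3 = (-23702, -33342, 3222)
The requested component of w4 is -23702.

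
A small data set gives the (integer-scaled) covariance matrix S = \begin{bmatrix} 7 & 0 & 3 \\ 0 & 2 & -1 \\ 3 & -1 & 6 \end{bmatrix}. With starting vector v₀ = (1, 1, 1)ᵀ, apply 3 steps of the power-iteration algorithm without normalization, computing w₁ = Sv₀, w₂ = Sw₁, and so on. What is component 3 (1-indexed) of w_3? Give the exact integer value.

750

w1 = Sv₀ = (7·1 + 0·1 + 3·1; 0·1 + 2·1 + (-1)·1; 3·1 + (-1)·1 + 6·1) = (10, 1, 8)
w2 = Sw1 = (7·10 + 0·1 + 3·8; 0·10 + 2·1 + (-1)·8; 3·10 + (-1)·1 + 6·8) = (94, -6, 77)
w3 = Sw2 = (889, -89, 750)
The requested component of w3 is 750.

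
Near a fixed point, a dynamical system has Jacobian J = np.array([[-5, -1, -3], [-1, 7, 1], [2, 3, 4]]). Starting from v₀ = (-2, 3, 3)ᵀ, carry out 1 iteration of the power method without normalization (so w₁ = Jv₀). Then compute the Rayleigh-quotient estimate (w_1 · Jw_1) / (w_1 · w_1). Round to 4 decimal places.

8.0227

w1 = Jv₀ = ((-5)·(-2) + (-1)·3 + (-3)·3; (-1)·(-2) + 7·3 + 1·3; 2·(-2) + 3·3 + 4·3) = (-2, 26, 17)
Jw1 = (-67, 201, 142)
w1·Jw1 = (-2)·(-67) + 26·201 + 17·142 = 7774; w1·w1 = (-2)·(-2) + 26·26 + 17·17 = 969
λ ≈ 7774/969 = 8.0227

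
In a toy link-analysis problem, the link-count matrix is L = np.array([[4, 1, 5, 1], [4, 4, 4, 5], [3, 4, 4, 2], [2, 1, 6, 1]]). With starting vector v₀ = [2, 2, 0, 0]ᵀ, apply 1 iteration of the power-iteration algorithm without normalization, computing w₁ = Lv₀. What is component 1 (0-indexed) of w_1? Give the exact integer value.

w1 = Lv₀ = (4·2 + 1·2 + 5·0 + 1·0; 4·2 + 4·2 + 4·0 + 5·0; 3·2 + 4·2 + 4·0 + 2·0; 2·2 + 1·2 + 6·0 + 1·0) = (10, 16, 14, 6)
The requested component of w1 is 16.

16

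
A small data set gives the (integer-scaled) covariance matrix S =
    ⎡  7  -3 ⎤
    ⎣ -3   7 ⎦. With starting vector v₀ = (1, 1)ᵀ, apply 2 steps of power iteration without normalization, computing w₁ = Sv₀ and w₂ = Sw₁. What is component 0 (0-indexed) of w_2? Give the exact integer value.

16

w1 = Sv₀ = (4, 4)
w2 = Sw1 = (16, 16)
The requested component of w2 is 16.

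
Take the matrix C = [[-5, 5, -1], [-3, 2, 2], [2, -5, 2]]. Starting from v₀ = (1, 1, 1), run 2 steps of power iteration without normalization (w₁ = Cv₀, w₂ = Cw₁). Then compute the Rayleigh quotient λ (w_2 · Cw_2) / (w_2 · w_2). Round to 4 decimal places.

λ ≈ -1.7867

w1 = Cv₀ = (-1, 1, -1)
w2 = Cw1 = (11, 3, -9)
Cw2 = (-31, -45, -11)
w2·Cw2 = 11·(-31) + 3·(-45) + (-9)·(-11) = -377; w2·w2 = 11·11 + 3·3 + (-9)·(-9) = 211
λ ≈ -377/211 = -1.7867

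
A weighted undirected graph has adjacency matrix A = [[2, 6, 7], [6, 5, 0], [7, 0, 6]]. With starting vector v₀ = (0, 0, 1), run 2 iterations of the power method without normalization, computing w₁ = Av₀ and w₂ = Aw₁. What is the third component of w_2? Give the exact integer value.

85

w1 = Av₀ = (7, 0, 6)
w2 = Aw1 = (56, 42, 85)
The requested component of w2 is 85.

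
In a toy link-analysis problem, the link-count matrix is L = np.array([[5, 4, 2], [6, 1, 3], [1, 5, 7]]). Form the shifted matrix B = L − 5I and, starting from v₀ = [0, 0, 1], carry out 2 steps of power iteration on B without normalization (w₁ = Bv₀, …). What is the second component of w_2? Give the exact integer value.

6

B = L − 5I has rows (0, 4, 2); (6, -4, 3); (1, 5, 2)
w1 = Bv₀ = (0·0 + 4·0 + 2·1; 6·0 + (-4)·0 + 3·1; 1·0 + 5·0 + 2·1) = (2, 3, 2)
w2 = Bw1 = (0·2 + 4·3 + 2·2; 6·2 + (-4)·3 + 3·2; 1·2 + 5·3 + 2·2) = (16, 6, 21)
Requested component of w2: 6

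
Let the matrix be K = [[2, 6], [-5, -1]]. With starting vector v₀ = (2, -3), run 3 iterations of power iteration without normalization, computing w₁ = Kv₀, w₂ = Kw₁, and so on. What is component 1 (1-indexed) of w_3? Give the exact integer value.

322

w1 = Kv₀ = (2·2 + 6·(-3); (-5)·2 + (-1)·(-3)) = (-14, -7)
w2 = Kw1 = (2·(-14) + 6·(-7); (-5)·(-14) + (-1)·(-7)) = (-70, 77)
w3 = Kw2 = (322, 273)
The requested component of w3 is 322.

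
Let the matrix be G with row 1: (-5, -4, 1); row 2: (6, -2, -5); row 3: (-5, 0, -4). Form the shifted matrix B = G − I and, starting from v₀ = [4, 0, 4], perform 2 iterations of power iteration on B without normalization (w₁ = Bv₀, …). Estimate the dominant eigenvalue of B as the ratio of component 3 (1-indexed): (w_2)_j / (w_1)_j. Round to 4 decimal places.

-7.5000

B = G − I has rows (-6, -4, 1); (6, -3, -5); (-5, 0, -5)
w1 = Bv₀ = ((-6)·4 + (-4)·0 + 1·4; 6·4 + (-3)·0 + (-5)·4; (-5)·4 + 0·0 + (-5)·4) = (-20, 4, -40)
w2 = Bw1 = ((-6)·(-20) + (-4)·4 + 1·(-40); 6·(-20) + (-3)·4 + (-5)·(-40); (-5)·(-20) + 0·4 + (-5)·(-40)) = (64, 68, 300)
Ratio: 300/-40 = -7.5000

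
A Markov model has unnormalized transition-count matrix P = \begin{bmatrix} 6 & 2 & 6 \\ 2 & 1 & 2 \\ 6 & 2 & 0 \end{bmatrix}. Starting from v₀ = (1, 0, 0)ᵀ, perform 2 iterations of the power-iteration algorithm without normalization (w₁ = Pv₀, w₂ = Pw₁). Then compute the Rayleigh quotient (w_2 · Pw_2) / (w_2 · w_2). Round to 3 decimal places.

λ ≈ 10.417

w1 = Pv₀ = (6·1 + 2·0 + 6·0; 2·1 + 1·0 + 2·0; 6·1 + 2·0 + 0·0) = (6, 2, 6)
w2 = Pw1 = (6·6 + 2·2 + 6·6; 2·6 + 1·2 + 2·6; 6·6 + 2·2 + 0·6) = (76, 26, 40)
Pw2 = (748, 258, 508)
w2·Pw2 = 76·748 + 26·258 + 40·508 = 83876; w2·w2 = 76·76 + 26·26 + 40·40 = 8052
λ ≈ 83876/8052 = 10.417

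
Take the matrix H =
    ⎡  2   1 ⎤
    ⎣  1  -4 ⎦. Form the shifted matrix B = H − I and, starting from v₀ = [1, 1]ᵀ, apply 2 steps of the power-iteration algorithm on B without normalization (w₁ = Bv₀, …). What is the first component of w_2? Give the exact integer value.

-2

B = H − I has rows (1, 1); (1, -5)
w1 = Bv₀ = (1·1 + 1·1; 1·1 + (-5)·1) = (2, -4)
w2 = Bw1 = (1·2 + 1·(-4); 1·2 + (-5)·(-4)) = (-2, 22)
Requested component of w2: -2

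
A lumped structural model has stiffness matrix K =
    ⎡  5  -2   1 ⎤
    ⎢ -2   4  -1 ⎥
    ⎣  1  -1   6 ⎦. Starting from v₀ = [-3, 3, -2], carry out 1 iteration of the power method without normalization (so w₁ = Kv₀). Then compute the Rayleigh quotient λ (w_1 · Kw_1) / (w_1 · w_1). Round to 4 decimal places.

7.6433

w1 = Kv₀ = (5·(-3) + (-2)·3 + 1·(-2); (-2)·(-3) + 4·3 + (-1)·(-2); 1·(-3) + (-1)·3 + 6·(-2)) = (-23, 20, -18)
Kw1 = (-173, 144, -151)
w1·Kw1 = (-23)·(-173) + 20·144 + (-18)·(-151) = 9577; w1·w1 = (-23)·(-23) + 20·20 + (-18)·(-18) = 1253
λ ≈ 9577/1253 = 7.6433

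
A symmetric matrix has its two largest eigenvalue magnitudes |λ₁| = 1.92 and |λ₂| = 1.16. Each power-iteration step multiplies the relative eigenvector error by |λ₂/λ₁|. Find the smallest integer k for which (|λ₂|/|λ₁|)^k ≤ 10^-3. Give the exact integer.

|λ₂/λ₁| = 1.16/1.92 = 0.60417
Need k ≥ ln(10^-3) / ln(0.60417) = -6.9078 / -0.5039 ≈ 13.708
Smallest integer k satisfying the bound: 14

14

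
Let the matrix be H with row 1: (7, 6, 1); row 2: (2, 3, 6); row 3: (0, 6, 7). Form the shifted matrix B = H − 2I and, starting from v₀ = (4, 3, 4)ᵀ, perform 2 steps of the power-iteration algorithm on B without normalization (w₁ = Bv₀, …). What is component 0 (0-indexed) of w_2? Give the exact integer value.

458

B = H − 2I has rows (5, 6, 1); (2, 1, 6); (0, 6, 5)
w1 = Bv₀ = (42, 35, 38)
w2 = Bw1 = (458, 347, 400)
Requested component of w2: 458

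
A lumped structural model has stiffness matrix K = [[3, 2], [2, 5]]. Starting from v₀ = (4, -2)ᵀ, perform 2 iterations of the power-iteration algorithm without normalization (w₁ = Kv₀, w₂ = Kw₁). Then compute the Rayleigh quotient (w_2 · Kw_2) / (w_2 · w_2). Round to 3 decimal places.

w1 = Kv₀ = (8, -2)
w2 = Kw1 = (20, 6)
Kw2 = (72, 70)
w2·Kw2 = 20·72 + 6·70 = 1860; w2·w2 = 20·20 + 6·6 = 436
λ ≈ 1860/436 = 4.266

λ ≈ 4.266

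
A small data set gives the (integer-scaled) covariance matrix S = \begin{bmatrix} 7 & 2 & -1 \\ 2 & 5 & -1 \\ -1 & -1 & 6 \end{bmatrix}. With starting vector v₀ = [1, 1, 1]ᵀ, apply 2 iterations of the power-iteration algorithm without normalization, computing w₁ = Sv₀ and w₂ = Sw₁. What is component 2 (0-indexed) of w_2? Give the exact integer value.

10

w1 = Sv₀ = (7·1 + 2·1 + (-1)·1; 2·1 + 5·1 + (-1)·1; (-1)·1 + (-1)·1 + 6·1) = (8, 6, 4)
w2 = Sw1 = (7·8 + 2·6 + (-1)·4; 2·8 + 5·6 + (-1)·4; (-1)·8 + (-1)·6 + 6·4) = (64, 42, 10)
The requested component of w2 is 10.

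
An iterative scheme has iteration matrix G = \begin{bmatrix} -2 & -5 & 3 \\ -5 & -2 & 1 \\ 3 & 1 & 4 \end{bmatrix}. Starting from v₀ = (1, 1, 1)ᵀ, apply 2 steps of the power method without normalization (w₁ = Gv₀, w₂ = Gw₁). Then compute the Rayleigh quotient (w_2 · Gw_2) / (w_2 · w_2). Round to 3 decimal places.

λ ≈ -5.067

w1 = Gv₀ = ((-2)·1 + (-5)·1 + 3·1; (-5)·1 + (-2)·1 + 1·1; 3·1 + 1·1 + 4·1) = (-4, -6, 8)
w2 = Gw1 = ((-2)·(-4) + (-5)·(-6) + 3·8; (-5)·(-4) + (-2)·(-6) + 1·8; 3·(-4) + 1·(-6) + 4·8) = (62, 40, 14)
Gw2 = (-282, -376, 282)
w2·Gw2 = 62·(-282) + 40·(-376) + 14·282 = -28576; w2·w2 = 62·62 + 40·40 + 14·14 = 5640
λ ≈ -28576/5640 = -5.067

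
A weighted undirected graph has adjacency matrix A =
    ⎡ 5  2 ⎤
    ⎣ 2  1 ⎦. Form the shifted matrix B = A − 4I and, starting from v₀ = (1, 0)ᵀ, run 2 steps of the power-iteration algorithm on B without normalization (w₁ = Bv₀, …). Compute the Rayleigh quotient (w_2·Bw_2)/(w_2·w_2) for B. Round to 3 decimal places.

-2.512

B = A − 4I has rows (1, 2); (2, -3)
w1 = Bv₀ = (1·1 + 2·0; 2·1 + (-3)·0) = (1, 2)
w2 = Bw1 = (1·1 + 2·2; 2·1 + (-3)·2) = (5, -4)
Bw2 = (-3, 22)
w2·Bw2 = -103; w2·w2 = 41; μ ≈ -103/41 = -2.512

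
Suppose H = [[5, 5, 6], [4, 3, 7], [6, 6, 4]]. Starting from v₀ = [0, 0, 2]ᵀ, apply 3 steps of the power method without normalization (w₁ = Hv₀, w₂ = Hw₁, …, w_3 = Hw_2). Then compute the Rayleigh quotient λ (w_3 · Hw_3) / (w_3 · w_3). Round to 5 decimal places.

w1 = Hv₀ = (5·0 + 5·0 + 6·2; 4·0 + 3·0 + 7·2; 6·0 + 6·0 + 4·2) = (12, 14, 8)
w2 = Hw1 = (5·12 + 5·14 + 6·8; 4·12 + 3·14 + 7·8; 6·12 + 6·14 + 4·8) = (178, 146, 188)
w3 = Hw2 = (2748, 2466, 2696)
Hw3 = (42246, 37262, 42068)
w3·Hw3 = 2748·42246 + 2466·37262 + 2696·42068 = 321395428; w3·w3 = 2748·2748 + 2466·2466 + 2696·2696 = 20901076
λ ≈ 321395428/20901076 = 15.37698

λ ≈ 15.37698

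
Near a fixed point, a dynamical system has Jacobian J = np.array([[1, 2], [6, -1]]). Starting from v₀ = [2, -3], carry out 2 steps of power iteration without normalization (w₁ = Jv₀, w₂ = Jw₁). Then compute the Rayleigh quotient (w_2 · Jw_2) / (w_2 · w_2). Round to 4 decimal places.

w1 = Jv₀ = (1·2 + 2·(-3); 6·2 + (-1)·(-3)) = (-4, 15)
w2 = Jw1 = (1·(-4) + 2·15; 6·(-4) + (-1)·15) = (26, -39)
Jw2 = (-52, 195)
w2·Jw2 = 26·(-52) + (-39)·195 = -8957; w2·w2 = 26·26 + (-39)·(-39) = 2197
λ ≈ -8957/2197 = -4.0769

λ ≈ -4.0769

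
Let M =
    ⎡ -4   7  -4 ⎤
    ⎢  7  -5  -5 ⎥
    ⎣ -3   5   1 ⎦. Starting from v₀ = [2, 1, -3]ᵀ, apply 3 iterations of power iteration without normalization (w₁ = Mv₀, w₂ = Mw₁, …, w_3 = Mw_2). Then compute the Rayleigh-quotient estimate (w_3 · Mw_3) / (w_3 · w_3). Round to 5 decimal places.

-11.20757

w1 = Mv₀ = ((-4)·2 + 7·1 + (-4)·(-3); 7·2 + (-5)·1 + (-5)·(-3); (-3)·2 + 5·1 + 1·(-3)) = (11, 24, -4)
w2 = Mw1 = ((-4)·11 + 7·24 + (-4)·(-4); 7·11 + (-5)·24 + (-5)·(-4); (-3)·11 + 5·24 + 1·(-4)) = (140, -23, 83)
w3 = Mw2 = (-1053, 680, -452)
Mw3 = (10780, -8511, 6107)
w3·Mw3 = (-1053)·10780 + 680·(-8511) + (-452)·6107 = -19899184; w3·w3 = (-1053)·(-1053) + 680·680 + (-452)·(-452) = 1775513
λ ≈ -19899184/1775513 = -11.20757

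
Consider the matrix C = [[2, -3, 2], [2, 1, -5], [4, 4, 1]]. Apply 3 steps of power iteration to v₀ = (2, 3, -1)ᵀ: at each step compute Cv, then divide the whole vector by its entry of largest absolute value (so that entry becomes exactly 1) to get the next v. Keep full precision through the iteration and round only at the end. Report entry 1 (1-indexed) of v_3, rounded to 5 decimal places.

-0.86902

Cv0 = (-7.000000, 12.000000, 19.000000); divide by 19.000000 → v1 = (-0.368421, 0.631579, 1.000000)
Cv1 = (-0.631579, -5.105263, 2.052632); divide by -5.105263 → v2 = (0.123711, 1.000000, -0.402062)
Cv2 = (-3.556701, 3.257732, 4.092784); divide by 4.092784 → v3 = (-0.869018, 0.795970, 1.000000)
Requested entry of v3: 345/-397 = -0.86902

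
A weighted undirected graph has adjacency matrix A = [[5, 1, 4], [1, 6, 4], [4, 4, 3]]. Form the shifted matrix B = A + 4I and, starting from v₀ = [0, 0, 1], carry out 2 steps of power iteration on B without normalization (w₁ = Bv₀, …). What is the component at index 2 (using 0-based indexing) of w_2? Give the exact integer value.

B = A + 4I has rows (9, 1, 4); (1, 10, 4); (4, 4, 7)
w1 = Bv₀ = (9·0 + 1·0 + 4·1; 1·0 + 10·0 + 4·1; 4·0 + 4·0 + 7·1) = (4, 4, 7)
w2 = Bw1 = (9·4 + 1·4 + 4·7; 1·4 + 10·4 + 4·7; 4·4 + 4·4 + 7·7) = (68, 72, 81)
Requested component of w2: 81

81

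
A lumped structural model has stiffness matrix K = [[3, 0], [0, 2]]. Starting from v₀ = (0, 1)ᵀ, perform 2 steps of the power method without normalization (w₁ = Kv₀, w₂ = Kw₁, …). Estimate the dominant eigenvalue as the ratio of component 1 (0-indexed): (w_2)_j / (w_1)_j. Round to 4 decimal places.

2.0000

w1 = Kv₀ = (0, 2)
w2 = Kw1 = (0, 4)
Ratio at component: 4 / 2 = 2.0000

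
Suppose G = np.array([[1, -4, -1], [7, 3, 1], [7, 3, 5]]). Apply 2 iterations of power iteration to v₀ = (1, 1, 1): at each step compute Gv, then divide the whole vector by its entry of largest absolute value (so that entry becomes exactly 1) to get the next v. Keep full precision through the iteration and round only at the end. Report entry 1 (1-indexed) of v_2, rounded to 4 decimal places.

-0.7875

Gv0 = (-4.00000, 11.00000, 15.00000); divide by 15.00000 → v1 = (-0.26667, 0.73333, 1.00000)
Gv1 = (-4.20000, 1.33333, 5.33333); divide by 5.33333 → v2 = (-0.78750, 0.25000, 1.00000)
Requested entry of v2: -63/80 = -0.7875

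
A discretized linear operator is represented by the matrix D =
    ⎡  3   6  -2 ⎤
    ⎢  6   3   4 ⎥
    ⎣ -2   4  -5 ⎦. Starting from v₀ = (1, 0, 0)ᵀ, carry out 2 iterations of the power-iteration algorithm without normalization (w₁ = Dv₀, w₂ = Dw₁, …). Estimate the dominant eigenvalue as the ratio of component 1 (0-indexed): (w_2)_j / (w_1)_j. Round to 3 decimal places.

λ ≈ 4.667

w1 = Dv₀ = (3·1 + 6·0 + (-2)·0; 6·1 + 3·0 + 4·0; (-2)·1 + 4·0 + (-5)·0) = (3, 6, -2)
w2 = Dw1 = (3·3 + 6·6 + (-2)·(-2); 6·3 + 3·6 + 4·(-2); (-2)·3 + 4·6 + (-5)·(-2)) = (49, 28, 28)
Ratio at component: 28 / 6 = 4.667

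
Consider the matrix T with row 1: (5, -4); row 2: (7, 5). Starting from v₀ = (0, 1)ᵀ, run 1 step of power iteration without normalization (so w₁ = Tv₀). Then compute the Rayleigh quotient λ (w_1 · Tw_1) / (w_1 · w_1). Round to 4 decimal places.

λ ≈ 3.5366

w1 = Tv₀ = (-4, 5)
Tw1 = (-40, -3)
w1·Tw1 = (-4)·(-40) + 5·(-3) = 145; w1·w1 = (-4)·(-4) + 5·5 = 41
λ ≈ 145/41 = 3.5366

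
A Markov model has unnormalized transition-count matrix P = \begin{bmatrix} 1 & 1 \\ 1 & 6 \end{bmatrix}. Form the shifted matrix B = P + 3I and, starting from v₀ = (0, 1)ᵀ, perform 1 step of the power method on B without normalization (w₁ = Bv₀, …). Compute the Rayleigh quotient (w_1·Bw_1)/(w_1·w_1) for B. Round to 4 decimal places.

B = P + 3I has rows (4, 1); (1, 9)
w1 = Bv₀ = (4·0 + 1·1; 1·0 + 9·1) = (1, 9)
Bw1 = (13, 82)
w1·Bw1 = 751; w1·w1 = 82; μ ≈ 751/82 = 9.1585

μ ≈ 9.1585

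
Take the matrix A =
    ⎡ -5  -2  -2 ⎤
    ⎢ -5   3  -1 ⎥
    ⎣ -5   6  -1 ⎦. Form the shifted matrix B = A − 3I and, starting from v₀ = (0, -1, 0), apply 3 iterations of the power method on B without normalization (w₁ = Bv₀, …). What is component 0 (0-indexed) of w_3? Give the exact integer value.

B = A − 3I has rows (-8, -2, -2); (-5, 0, -1); (-5, 6, -4)
w1 = Bv₀ = ((-8)·0 + (-2)·(-1) + (-2)·0; (-5)·0 + 0·(-1) + (-1)·0; (-5)·0 + 6·(-1) + (-4)·0) = (2, 0, -6)
w2 = Bw1 = ((-8)·2 + (-2)·0 + (-2)·(-6); (-5)·2 + 0·0 + (-1)·(-6); (-5)·2 + 6·0 + (-4)·(-6)) = (-4, -4, 14)
w3 = Bw2 = (12, 6, -60)
Requested component of w3: 12

12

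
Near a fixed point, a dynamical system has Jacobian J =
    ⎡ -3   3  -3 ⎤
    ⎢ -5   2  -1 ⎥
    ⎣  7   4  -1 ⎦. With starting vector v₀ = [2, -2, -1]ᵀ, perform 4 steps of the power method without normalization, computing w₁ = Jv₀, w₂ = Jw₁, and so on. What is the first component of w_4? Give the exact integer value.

w1 = Jv₀ = (-9, -13, 7)
w2 = Jw1 = (-33, 12, -122)
w3 = Jw2 = (501, 311, -61)
w4 = Jw3 = (-387, -1822, 4812)
The requested component of w4 is -387.

-387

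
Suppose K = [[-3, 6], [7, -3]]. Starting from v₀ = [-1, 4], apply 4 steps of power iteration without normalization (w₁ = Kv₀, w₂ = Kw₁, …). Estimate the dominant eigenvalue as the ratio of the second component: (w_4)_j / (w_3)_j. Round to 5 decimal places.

w1 = Kv₀ = ((-3)·(-1) + 6·4; 7·(-1) + (-3)·4) = (27, -19)
w2 = Kw1 = ((-3)·27 + 6·(-19); 7·27 + (-3)·(-19)) = (-195, 246)
w3 = Kw2 = (2061, -2103)
w4 = Kw3 = (-18801, 20736)
Ratio at component: 20736 / -2103 = -9.86020

-9.86020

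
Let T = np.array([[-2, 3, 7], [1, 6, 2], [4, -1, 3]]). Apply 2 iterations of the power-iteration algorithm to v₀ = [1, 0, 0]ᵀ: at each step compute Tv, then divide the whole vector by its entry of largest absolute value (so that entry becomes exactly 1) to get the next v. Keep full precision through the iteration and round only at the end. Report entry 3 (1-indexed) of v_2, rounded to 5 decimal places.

0.08571

Tv0 = (-2.000000, 1.000000, 4.000000); divide by 4.000000 → v1 = (-0.500000, 0.250000, 1.000000)
Tv1 = (8.750000, 3.000000, 0.750000); divide by 8.750000 → v2 = (1.000000, 0.342857, 0.085714)
Requested entry of v2: 3/35 = 0.08571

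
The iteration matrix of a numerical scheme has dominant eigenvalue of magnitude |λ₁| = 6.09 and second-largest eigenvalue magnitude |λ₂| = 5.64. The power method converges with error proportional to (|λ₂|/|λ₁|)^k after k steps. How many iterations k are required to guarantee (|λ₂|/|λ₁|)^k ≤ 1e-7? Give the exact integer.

|λ₂/λ₁| = 5.64/6.09 = 0.92611
Need k ≥ ln(1e-7) / ln(0.92611) = -16.1181 / -0.0768 ≈ 209.969
Smallest integer k satisfying the bound: 210

210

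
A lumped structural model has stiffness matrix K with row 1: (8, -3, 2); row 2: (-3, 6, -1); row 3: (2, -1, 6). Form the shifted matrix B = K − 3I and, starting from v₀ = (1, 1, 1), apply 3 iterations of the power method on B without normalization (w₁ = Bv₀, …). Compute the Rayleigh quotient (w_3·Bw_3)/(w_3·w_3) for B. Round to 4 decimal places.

8.1111

B = K − 3I has rows (5, -3, 2); (-3, 3, -1); (2, -1, 3)
w1 = Bv₀ = (4, -1, 4)
w2 = Bw1 = (31, -19, 21)
w3 = Bw2 = (254, -171, 144)
Bw3 = (2071, -1419, 1111)
w3·Bw3 = 928667; w3·w3 = 114493; μ ≈ 928667/114493 = 8.1111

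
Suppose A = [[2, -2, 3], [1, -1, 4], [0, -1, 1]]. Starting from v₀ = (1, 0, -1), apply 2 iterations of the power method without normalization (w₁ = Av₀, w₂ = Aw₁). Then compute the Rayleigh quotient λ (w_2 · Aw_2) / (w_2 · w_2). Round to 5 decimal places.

-0.22222

w1 = Av₀ = (2·1 + (-2)·0 + 3·(-1); 1·1 + (-1)·0 + 4·(-1); 0·1 + (-1)·0 + 1·(-1)) = (-1, -3, -1)
w2 = Aw1 = (2·(-1) + (-2)·(-3) + 3·(-1); 1·(-1) + (-1)·(-3) + 4·(-1); 0·(-1) + (-1)·(-3) + 1·(-1)) = (1, -2, 2)
Aw2 = (12, 11, 4)
w2·Aw2 = 1·12 + (-2)·11 + 2·4 = -2; w2·w2 = 1·1 + (-2)·(-2) + 2·2 = 9
λ ≈ -2/9 = -0.22222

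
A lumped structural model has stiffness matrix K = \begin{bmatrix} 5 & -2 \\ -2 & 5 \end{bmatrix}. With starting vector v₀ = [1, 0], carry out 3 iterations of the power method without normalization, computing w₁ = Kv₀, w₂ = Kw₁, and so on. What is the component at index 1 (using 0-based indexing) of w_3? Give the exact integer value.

w1 = Kv₀ = (5·1 + (-2)·0; (-2)·1 + 5·0) = (5, -2)
w2 = Kw1 = (5·5 + (-2)·(-2); (-2)·5 + 5·(-2)) = (29, -20)
w3 = Kw2 = (185, -158)
The requested component of w3 is -158.

-158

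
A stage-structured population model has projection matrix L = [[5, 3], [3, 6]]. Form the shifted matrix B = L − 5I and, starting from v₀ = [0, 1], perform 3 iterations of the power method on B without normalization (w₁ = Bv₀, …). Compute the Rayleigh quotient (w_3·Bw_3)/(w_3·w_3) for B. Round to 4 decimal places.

2.9984

B = L − 5I has rows (0, 3); (3, 1)
w1 = Bv₀ = (0·0 + 3·1; 3·0 + 1·1) = (3, 1)
w2 = Bw1 = (0·3 + 3·1; 3·3 + 1·1) = (3, 10)
w3 = Bw2 = (30, 19)
Bw3 = (57, 109)
w3·Bw3 = 3781; w3·w3 = 1261; μ ≈ 3781/1261 = 2.9984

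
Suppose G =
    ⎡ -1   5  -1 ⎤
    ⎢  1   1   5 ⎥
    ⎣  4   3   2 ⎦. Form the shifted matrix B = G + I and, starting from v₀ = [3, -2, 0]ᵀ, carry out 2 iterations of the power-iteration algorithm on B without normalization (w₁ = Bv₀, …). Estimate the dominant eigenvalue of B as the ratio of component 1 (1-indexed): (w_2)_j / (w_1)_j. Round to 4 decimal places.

1.1000

B = G + I has rows (0, 5, -1); (1, 2, 5); (4, 3, 3)
w1 = Bv₀ = (-10, -1, 6)
w2 = Bw1 = (-11, 18, -25)
Ratio: -11/-10 = 1.1000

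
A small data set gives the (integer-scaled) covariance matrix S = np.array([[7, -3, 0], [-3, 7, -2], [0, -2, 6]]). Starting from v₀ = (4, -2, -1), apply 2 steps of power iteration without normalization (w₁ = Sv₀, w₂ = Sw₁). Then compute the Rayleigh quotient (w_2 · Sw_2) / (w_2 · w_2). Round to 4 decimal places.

w1 = Sv₀ = (34, -24, -2)
w2 = Sw1 = (310, -266, 36)
Sw2 = (2968, -2864, 748)
w2·Sw2 = 310·2968 + (-266)·(-2864) + 36·748 = 1708832; w2·w2 = 310·310 + (-266)·(-266) + 36·36 = 168152
λ ≈ 1708832/168152 = 10.1624

10.1624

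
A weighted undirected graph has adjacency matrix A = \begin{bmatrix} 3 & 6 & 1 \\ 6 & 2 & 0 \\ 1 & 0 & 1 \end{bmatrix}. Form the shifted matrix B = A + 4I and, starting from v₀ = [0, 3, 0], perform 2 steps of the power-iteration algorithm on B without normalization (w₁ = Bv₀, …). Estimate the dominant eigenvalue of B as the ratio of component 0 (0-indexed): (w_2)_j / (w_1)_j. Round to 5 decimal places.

13.00000

B = A + 4I has rows (7, 6, 1); (6, 6, 0); (1, 0, 5)
w1 = Bv₀ = (7·0 + 6·3 + 1·0; 6·0 + 6·3 + 0·0; 1·0 + 0·3 + 5·0) = (18, 18, 0)
w2 = Bw1 = (7·18 + 6·18 + 1·0; 6·18 + 6·18 + 0·0; 1·18 + 0·18 + 5·0) = (234, 216, 18)
Ratio: 234/18 = 13.00000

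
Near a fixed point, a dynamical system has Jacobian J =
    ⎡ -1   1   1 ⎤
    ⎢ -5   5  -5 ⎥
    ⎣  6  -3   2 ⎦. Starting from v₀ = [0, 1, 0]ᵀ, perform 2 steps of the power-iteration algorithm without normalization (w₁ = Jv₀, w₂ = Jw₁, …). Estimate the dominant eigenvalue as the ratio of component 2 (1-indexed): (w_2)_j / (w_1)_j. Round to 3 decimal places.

w1 = Jv₀ = ((-1)·0 + 1·1 + 1·0; (-5)·0 + 5·1 + (-5)·0; 6·0 + (-3)·1 + 2·0) = (1, 5, -3)
w2 = Jw1 = ((-1)·1 + 1·5 + 1·(-3); (-5)·1 + 5·5 + (-5)·(-3); 6·1 + (-3)·5 + 2·(-3)) = (1, 35, -15)
Ratio at component: 35 / 5 = 7.000

7.000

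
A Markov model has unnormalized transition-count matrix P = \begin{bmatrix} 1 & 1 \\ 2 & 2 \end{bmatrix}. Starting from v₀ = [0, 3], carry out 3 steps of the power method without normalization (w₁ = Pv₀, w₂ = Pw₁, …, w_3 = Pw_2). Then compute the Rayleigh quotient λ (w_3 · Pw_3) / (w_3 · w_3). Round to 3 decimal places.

λ ≈ 3.000

w1 = Pv₀ = (3, 6)
w2 = Pw1 = (9, 18)
w3 = Pw2 = (27, 54)
Pw3 = (81, 162)
w3·Pw3 = 27·81 + 54·162 = 10935; w3·w3 = 27·27 + 54·54 = 3645
λ ≈ 10935/3645 = 3.000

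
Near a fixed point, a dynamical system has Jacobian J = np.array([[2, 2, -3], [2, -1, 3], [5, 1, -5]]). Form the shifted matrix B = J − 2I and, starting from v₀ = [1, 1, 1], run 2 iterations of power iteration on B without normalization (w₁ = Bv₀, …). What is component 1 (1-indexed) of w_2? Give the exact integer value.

B = J − 2I has rows (0, 2, -3); (2, -3, 3); (5, 1, -7)
w1 = Bv₀ = (0·1 + 2·1 + (-3)·1; 2·1 + (-3)·1 + 3·1; 5·1 + 1·1 + (-7)·1) = (-1, 2, -1)
w2 = Bw1 = (0·(-1) + 2·2 + (-3)·(-1); 2·(-1) + (-3)·2 + 3·(-1); 5·(-1) + 1·2 + (-7)·(-1)) = (7, -11, 4)
Requested component of w2: 7

7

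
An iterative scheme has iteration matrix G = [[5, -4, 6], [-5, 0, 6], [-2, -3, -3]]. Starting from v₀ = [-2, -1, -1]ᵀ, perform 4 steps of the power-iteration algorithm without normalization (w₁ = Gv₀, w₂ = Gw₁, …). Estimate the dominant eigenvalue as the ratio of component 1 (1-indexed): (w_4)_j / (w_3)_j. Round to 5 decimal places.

w1 = Gv₀ = (-12, 4, 10)
w2 = Gw1 = (-16, 120, -18)
w3 = Gw2 = (-668, -28, -274)
w4 = Gw3 = (-4872, 1696, 2242)
Ratio at component: -4872 / -668 = 7.29341

7.29341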